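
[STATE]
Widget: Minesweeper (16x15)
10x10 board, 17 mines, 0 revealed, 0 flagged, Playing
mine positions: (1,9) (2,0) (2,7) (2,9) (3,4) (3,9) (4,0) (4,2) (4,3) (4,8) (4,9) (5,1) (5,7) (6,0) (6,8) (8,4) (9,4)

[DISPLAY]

■■■■■■■■■■      
■■■■■■■■■■      
■■■■■■■■■■      
■■■■■■■■■■      
■■■■■■■■■■      
■■■■■■■■■■      
■■■■■■■■■■      
■■■■■■■■■■      
■■■■■■■■■■      
■■■■■■■■■■      
                
                
                
                
                


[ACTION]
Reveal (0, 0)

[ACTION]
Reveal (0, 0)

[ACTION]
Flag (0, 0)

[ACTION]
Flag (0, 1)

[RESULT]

        1■      
11    113■      
■1 1111■■■      
■323■■■■■■      
■■■■■■■■■■      
■■■■■■■■■■      
■■■■■■■■■■      
■■■■■■■■■■      
■■■■■■■■■■      
■■■■■■■■■■      
                
                
                
                
                


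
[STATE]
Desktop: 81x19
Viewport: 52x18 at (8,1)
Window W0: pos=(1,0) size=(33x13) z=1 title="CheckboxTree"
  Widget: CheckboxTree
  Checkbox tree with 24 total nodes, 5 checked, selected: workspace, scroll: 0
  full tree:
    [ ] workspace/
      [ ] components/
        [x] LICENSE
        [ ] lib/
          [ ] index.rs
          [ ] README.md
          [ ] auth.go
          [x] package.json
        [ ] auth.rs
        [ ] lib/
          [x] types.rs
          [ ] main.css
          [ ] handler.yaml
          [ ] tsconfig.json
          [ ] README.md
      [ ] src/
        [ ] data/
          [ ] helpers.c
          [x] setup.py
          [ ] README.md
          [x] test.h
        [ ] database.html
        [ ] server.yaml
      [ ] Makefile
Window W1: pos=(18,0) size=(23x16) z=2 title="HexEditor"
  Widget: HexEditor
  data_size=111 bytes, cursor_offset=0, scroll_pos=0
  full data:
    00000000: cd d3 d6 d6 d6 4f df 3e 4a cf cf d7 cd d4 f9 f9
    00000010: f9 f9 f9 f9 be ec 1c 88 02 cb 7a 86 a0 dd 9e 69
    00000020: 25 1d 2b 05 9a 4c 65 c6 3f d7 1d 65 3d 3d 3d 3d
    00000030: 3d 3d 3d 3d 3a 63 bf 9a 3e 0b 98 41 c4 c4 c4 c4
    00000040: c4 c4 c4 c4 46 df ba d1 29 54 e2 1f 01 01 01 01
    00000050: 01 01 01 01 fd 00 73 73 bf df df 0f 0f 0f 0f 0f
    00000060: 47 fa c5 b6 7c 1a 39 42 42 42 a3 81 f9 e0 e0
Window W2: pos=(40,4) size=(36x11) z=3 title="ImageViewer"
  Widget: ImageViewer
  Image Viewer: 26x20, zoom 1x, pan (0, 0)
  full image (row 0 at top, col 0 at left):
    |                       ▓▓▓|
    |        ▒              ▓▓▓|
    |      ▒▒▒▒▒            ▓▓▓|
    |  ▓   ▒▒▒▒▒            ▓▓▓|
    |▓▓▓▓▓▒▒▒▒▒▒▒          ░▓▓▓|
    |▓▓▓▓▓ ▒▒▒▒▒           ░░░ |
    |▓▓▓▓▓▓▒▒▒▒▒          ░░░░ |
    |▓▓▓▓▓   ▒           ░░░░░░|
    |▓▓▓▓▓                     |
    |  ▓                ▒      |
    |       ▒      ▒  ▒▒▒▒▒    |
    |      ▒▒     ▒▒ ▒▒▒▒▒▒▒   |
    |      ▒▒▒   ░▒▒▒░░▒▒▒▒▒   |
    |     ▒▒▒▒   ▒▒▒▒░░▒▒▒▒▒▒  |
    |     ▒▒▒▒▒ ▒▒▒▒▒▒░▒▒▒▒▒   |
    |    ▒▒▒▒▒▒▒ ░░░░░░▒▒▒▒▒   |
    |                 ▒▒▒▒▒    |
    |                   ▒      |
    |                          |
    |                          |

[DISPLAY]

boxTree   ┃ HexEditor           ┃                   
──────────┠─────────────────────┨                   
orkspace/ ┃00000000  CD d3 d6 d6┃                   
 component┃00000010  f9 f9 f9 f9┏━━━━━━━━━━━━━━━━━━━
x] LICENSE┃00000020  25 1d 2b 05┃ ImageViewer       
-] lib/   ┃00000030  3d 3d 3d 3d┠───────────────────
 [ ] index┃00000040  c4 c4 c4 c4┃                   
 [ ] READM┃00000050  01 01 01 01┃        ▒          
 [ ] auth.┃00000060  47 fa c5 b6┃      ▒▒▒▒▒        
 [x] packa┃                     ┃  ▓   ▒▒▒▒▒        
 ] auth.rs┃                     ┃▓▓▓▓▓▒▒▒▒▒▒▒       
━━━━━━━━━━┃                     ┃▓▓▓▓▓ ▒▒▒▒▒        
          ┃                     ┃▓▓▓▓▓▓▒▒▒▒▒        
          ┃                     ┗━━━━━━━━━━━━━━━━━━━
          ┗━━━━━━━━━━━━━━━━━━━━━┛                   
                                                    
                                                    
                                                    


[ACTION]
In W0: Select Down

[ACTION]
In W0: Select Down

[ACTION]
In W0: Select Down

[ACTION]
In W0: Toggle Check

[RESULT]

boxTree   ┃ HexEditor           ┃                   
──────────┠─────────────────────┨                   
orkspace/ ┃00000000  CD d3 d6 d6┃                   
 component┃00000010  f9 f9 f9 f9┏━━━━━━━━━━━━━━━━━━━
x] LICENSE┃00000020  25 1d 2b 05┃ ImageViewer       
x] lib/   ┃00000030  3d 3d 3d 3d┠───────────────────
 [x] index┃00000040  c4 c4 c4 c4┃                   
 [x] READM┃00000050  01 01 01 01┃        ▒          
 [x] auth.┃00000060  47 fa c5 b6┃      ▒▒▒▒▒        
 [x] packa┃                     ┃  ▓   ▒▒▒▒▒        
 ] auth.rs┃                     ┃▓▓▓▓▓▒▒▒▒▒▒▒       
━━━━━━━━━━┃                     ┃▓▓▓▓▓ ▒▒▒▒▒        
          ┃                     ┃▓▓▓▓▓▓▒▒▒▒▒        
          ┃                     ┗━━━━━━━━━━━━━━━━━━━
          ┗━━━━━━━━━━━━━━━━━━━━━┛                   
                                                    
                                                    
                                                    


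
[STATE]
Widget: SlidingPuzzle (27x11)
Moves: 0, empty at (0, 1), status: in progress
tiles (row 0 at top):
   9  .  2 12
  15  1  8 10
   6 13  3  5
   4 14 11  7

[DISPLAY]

┌────┬────┬────┬────┐      
│  9 │    │  2 │ 12 │      
├────┼────┼────┼────┤      
│ 15 │  1 │  8 │ 10 │      
├────┼────┼────┼────┤      
│  6 │ 13 │  3 │  5 │      
├────┼────┼────┼────┤      
│  4 │ 14 │ 11 │  7 │      
└────┴────┴────┴────┘      
Moves: 0                   
                           


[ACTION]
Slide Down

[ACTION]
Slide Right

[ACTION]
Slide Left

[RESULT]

┌────┬────┬────┬────┐      
│  9 │    │  2 │ 12 │      
├────┼────┼────┼────┤      
│ 15 │  1 │  8 │ 10 │      
├────┼────┼────┼────┤      
│  6 │ 13 │  3 │  5 │      
├────┼────┼────┼────┤      
│  4 │ 14 │ 11 │  7 │      
└────┴────┴────┴────┘      
Moves: 2                   
                           


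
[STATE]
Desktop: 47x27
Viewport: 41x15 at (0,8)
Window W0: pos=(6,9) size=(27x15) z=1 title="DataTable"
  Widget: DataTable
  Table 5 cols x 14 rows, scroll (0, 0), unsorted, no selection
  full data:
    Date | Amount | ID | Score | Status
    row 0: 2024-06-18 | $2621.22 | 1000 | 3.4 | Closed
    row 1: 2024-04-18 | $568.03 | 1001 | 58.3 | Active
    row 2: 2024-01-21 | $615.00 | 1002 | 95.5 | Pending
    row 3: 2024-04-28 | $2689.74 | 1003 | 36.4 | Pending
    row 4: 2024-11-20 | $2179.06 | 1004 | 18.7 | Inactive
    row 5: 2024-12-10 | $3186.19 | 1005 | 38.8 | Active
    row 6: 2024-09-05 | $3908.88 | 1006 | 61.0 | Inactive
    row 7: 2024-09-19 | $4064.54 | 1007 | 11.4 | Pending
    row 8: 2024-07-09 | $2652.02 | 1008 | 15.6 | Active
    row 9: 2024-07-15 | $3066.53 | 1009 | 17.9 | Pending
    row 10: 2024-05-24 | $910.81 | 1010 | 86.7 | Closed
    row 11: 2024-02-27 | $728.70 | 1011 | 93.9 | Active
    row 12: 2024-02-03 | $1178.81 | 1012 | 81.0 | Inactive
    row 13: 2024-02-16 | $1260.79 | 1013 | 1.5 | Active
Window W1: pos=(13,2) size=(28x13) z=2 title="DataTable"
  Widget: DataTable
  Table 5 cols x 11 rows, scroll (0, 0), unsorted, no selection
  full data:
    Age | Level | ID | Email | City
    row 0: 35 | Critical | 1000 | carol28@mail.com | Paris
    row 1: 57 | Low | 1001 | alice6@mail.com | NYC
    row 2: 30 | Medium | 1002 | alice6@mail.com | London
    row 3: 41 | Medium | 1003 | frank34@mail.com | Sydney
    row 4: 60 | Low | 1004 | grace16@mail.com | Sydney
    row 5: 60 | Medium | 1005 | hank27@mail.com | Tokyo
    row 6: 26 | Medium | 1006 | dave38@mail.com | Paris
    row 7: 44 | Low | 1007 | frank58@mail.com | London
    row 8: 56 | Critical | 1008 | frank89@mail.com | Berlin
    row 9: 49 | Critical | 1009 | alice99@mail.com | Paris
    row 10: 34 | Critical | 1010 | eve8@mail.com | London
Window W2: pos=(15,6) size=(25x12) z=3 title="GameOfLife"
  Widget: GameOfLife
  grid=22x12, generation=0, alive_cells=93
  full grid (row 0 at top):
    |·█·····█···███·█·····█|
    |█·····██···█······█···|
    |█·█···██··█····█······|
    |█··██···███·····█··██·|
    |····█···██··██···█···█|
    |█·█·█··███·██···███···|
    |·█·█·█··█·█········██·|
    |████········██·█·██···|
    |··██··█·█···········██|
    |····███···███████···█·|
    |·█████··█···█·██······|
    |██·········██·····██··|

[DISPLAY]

             ┃5┠───────────────────────┨┃
      ┏━━━━━━┃3┃Gen: 0                 ┃┃
      ┃ DataT┃4┃█·█···██··█····█······ ┃┃
      ┠──────┃6┃█··██···███·····█··██· ┃┃
      ┃Date  ┃6┃····█···██··██···█···█ ┃┃
      ┃──────┃2┃█·█·█··███·██···███··· ┃┃
      ┃2024-0┗━┃·█·█·█··█·█········██· ┃┛
      ┃2024-04-┃████········██·█·██··· ┃ 
      ┃2024-01-┃··██··█·█···········██ ┃ 
      ┃2024-04-┗━━━━━━━━━━━━━━━━━━━━━━━┛ 
      ┃2024-11-20│$2179.06│1004│┃        
      ┃2024-12-10│$3186.19│1005│┃        
      ┃2024-09-05│$3908.88│1006│┃        
      ┃2024-09-19│$4064.54│1007│┃        
      ┃2024-07-09│$2652.02│1008│┃        


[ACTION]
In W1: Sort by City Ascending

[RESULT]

             ┃3┠───────────────────────┨┃
      ┏━━━━━━┃4┃Gen: 0                 ┃┃
      ┃ DataT┃3┃█·█···██··█····█······ ┃┃
      ┠──────┃5┃█··██···███·····█··██· ┃┃
      ┃Date  ┃3┃····█···██··██···█···█ ┃┃
      ┃──────┃2┃█·█·█··███·██···███··· ┃┃
      ┃2024-0┗━┃·█·█·█··█·█········██· ┃┛
      ┃2024-04-┃████········██·█·██··· ┃ 
      ┃2024-01-┃··██··█·█···········██ ┃ 
      ┃2024-04-┗━━━━━━━━━━━━━━━━━━━━━━━┛ 
      ┃2024-11-20│$2179.06│1004│┃        
      ┃2024-12-10│$3186.19│1005│┃        
      ┃2024-09-05│$3908.88│1006│┃        
      ┃2024-09-19│$4064.54│1007│┃        
      ┃2024-07-09│$2652.02│1008│┃        


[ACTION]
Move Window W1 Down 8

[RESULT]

               ┠───────────────────────┨ 
      ┏━━━━━━━━┃Gen: 0                 ┃ 
      ┃ DataT┏━┃█·█···██··█····█······ ┃┓
      ┠──────┃ ┃█··██···███·····█··██· ┃┃
      ┃Date  ┠─┃····█···██··██···█···█ ┃┨
      ┃──────┃A┃█·█·█··███·██···███··· ┃┃
      ┃2024-0┃─┃·█·█·█··█·█········██· ┃┃
      ┃2024-0┃5┃████········██·█·██··· ┃┃
      ┃2024-0┃3┃··██··█·█···········██ ┃┃
      ┃2024-0┃4┗━━━━━━━━━━━━━━━━━━━━━━━┛┃
      ┃2024-1┃34 │Critical│1010│eve8@mai┃
      ┃2024-1┃57 │Low     │1001│alice6@m┃
      ┃2024-0┃35 │Critical│1000│carol28@┃
      ┃2024-0┃26 │Medium  │1006│dave38@m┃
      ┃2024-0┗━━━━━━━━━━━━━━━━━━━━━━━━━━┛


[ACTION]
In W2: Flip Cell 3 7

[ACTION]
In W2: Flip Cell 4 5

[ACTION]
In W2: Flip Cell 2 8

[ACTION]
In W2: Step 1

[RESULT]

               ┠───────────────────────┨ 
      ┏━━━━━━━━┃Gen: 1                 ┃ 
      ┃ DataT┏━┃█··█·█····██·······█·· ┃┓
      ┠──────┃ ┃·█·██·····██····█···█· ┃┃
      ┃Date  ┠─┃·█···██·····██·····██· ┃┨
      ┃──────┃A┃·██···██···███··█████· ┃┃
      ┃2024-0┃─┃·······██·█··█·····█·· ┃┃
      ┃2024-0┃5┃█······█·█········█··█ ┃┃
      ┃2024-0┃3┃······██·········█·███ ┃┃
      ┃2024-0┃4┗━━━━━━━━━━━━━━━━━━━━━━━┛┃
      ┃2024-1┃34 │Critical│1010│eve8@mai┃
      ┃2024-1┃57 │Low     │1001│alice6@m┃
      ┃2024-0┃35 │Critical│1000│carol28@┃
      ┃2024-0┃26 │Medium  │1006│dave38@m┃
      ┃2024-0┗━━━━━━━━━━━━━━━━━━━━━━━━━━┛


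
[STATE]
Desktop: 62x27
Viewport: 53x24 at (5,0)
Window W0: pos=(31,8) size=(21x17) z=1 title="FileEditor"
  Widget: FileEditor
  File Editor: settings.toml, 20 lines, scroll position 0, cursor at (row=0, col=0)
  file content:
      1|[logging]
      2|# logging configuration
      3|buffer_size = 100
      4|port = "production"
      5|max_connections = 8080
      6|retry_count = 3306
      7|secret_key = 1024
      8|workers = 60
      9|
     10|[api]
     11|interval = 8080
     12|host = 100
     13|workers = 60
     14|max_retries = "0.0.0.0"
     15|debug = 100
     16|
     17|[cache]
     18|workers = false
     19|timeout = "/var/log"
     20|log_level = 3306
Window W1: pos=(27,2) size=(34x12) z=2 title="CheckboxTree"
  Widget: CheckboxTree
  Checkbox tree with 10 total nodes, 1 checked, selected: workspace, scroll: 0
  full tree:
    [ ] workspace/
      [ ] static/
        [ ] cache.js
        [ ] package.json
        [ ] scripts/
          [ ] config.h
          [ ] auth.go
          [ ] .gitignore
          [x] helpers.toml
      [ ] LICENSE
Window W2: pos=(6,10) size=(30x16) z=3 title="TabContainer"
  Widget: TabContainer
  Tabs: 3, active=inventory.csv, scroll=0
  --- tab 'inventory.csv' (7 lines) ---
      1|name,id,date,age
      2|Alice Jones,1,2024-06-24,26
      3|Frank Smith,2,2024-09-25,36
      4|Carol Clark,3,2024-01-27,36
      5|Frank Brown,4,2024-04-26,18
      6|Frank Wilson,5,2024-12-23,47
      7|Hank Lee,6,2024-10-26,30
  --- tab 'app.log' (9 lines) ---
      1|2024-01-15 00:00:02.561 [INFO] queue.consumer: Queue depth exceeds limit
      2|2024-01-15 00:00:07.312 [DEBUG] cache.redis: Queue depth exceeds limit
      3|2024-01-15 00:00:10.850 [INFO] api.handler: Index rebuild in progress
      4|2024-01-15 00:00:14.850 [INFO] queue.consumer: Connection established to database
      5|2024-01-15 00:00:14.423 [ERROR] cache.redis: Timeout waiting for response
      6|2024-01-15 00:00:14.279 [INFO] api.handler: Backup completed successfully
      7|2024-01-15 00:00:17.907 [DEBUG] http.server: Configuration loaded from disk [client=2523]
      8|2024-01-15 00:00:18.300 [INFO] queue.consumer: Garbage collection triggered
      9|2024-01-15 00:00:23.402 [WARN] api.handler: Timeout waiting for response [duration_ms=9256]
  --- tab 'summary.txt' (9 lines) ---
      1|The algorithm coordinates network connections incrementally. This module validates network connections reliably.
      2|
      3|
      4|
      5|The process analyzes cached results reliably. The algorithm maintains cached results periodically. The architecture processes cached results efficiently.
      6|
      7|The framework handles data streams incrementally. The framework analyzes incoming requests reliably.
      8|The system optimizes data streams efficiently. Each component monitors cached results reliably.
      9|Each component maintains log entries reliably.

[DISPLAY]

                                                     
                                                     
                      ┏━━━━━━━━━━━━━━━━━━━━━━━━━━━━━━
                      ┃ CheckboxTree                 
                      ┠──────────────────────────────
                      ┃>[-] workspace/               
                      ┃   [-] static/                
                      ┃     [ ] cache.js             
                      ┃     [ ] package.json         
                      ┃     [-] scripts/             
 ┏━━━━━━━━━━━━━━━━━━━━━━━━━━━━┓ ] config.h           
 ┃ TabContainer               ┃ ] auth.go            
 ┠────────────────────────────┨ ] .gitignore         
 ┃[inventory.csv]│ app.log │ s┃━━━━━━━━━━━━━━━━━━━━━━
 ┃────────────────────────────┃ = "production░┃      
 ┃name,id,date,age            ┃connections = ░┃      
 ┃Alice Jones,1,2024-06-24,26 ┃y_count = 3306░┃      
 ┃Frank Smith,2,2024-09-25,36 ┃et_key = 1024 ░┃      
 ┃Carol Clark,3,2024-01-27,36 ┃ers = 60      ░┃      
 ┃Frank Brown,4,2024-04-26,18 ┃              ░┃      
 ┃Frank Wilson,5,2024-12-23,47┃]             ░┃      
 ┃Hank Lee,6,2024-10-26,30    ┃rval = 8080   ░┃      
 ┃                            ┃ = 100        ░┃      
 ┃                            ┃ers = 60      ▼┃      


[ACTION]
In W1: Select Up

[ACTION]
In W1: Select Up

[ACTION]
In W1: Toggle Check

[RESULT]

                                                     
                                                     
                      ┏━━━━━━━━━━━━━━━━━━━━━━━━━━━━━━
                      ┃ CheckboxTree                 
                      ┠──────────────────────────────
                      ┃>[x] workspace/               
                      ┃   [x] static/                
                      ┃     [x] cache.js             
                      ┃     [x] package.json         
                      ┃     [x] scripts/             
 ┏━━━━━━━━━━━━━━━━━━━━━━━━━━━━┓x] config.h           
 ┃ TabContainer               ┃x] auth.go            
 ┠────────────────────────────┨x] .gitignore         
 ┃[inventory.csv]│ app.log │ s┃━━━━━━━━━━━━━━━━━━━━━━
 ┃────────────────────────────┃ = "production░┃      
 ┃name,id,date,age            ┃connections = ░┃      
 ┃Alice Jones,1,2024-06-24,26 ┃y_count = 3306░┃      
 ┃Frank Smith,2,2024-09-25,36 ┃et_key = 1024 ░┃      
 ┃Carol Clark,3,2024-01-27,36 ┃ers = 60      ░┃      
 ┃Frank Brown,4,2024-04-26,18 ┃              ░┃      
 ┃Frank Wilson,5,2024-12-23,47┃]             ░┃      
 ┃Hank Lee,6,2024-10-26,30    ┃rval = 8080   ░┃      
 ┃                            ┃ = 100        ░┃      
 ┃                            ┃ers = 60      ▼┃      


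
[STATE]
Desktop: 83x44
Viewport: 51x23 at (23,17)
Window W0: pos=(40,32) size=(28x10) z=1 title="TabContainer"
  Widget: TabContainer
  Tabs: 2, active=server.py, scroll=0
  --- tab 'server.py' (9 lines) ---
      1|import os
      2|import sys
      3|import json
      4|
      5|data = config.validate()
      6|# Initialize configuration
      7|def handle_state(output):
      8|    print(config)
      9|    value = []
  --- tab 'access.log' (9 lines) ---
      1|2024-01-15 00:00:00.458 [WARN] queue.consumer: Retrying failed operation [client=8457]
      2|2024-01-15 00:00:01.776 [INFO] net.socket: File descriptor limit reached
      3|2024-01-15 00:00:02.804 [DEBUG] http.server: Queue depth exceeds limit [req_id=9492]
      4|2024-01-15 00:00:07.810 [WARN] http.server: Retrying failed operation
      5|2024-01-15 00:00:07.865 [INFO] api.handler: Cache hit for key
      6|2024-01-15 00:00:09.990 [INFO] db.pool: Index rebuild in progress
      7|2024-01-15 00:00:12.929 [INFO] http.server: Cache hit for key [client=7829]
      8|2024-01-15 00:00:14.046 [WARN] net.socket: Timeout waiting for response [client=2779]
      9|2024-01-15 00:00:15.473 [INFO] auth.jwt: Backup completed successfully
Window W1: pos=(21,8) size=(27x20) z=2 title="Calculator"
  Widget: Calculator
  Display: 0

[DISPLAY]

 1 │ 2 │ 3 │ - │        ┃                          
───┼───┼───┼───┤        ┃                          
 0 │ . │ = │ + │        ┃                          
───┼───┼───┼───┤        ┃                          
 C │ MC│ MR│ M+│        ┃                          
───┴───┴───┴───┘        ┃                          
                        ┃                          
                        ┃                          
                        ┃                          
                        ┃                          
━━━━━━━━━━━━━━━━━━━━━━━━┛                          
                                                   
                                                   
                                                   
                                                   
                 ┏━━━━━━━━━━━━━━━━━━━━━━━━━━┓      
                 ┃ TabContainer             ┃      
                 ┠──────────────────────────┨      
                 ┃[server.py]│ access.log   ┃      
                 ┃──────────────────────────┃      
                 ┃import os                 ┃      
                 ┃import sys                ┃      
                 ┃import json               ┃      


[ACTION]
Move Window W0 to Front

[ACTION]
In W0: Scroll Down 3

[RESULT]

 1 │ 2 │ 3 │ - │        ┃                          
───┼───┼───┼───┤        ┃                          
 0 │ . │ = │ + │        ┃                          
───┼───┼───┼───┤        ┃                          
 C │ MC│ MR│ M+│        ┃                          
───┴───┴───┴───┘        ┃                          
                        ┃                          
                        ┃                          
                        ┃                          
                        ┃                          
━━━━━━━━━━━━━━━━━━━━━━━━┛                          
                                                   
                                                   
                                                   
                                                   
                 ┏━━━━━━━━━━━━━━━━━━━━━━━━━━┓      
                 ┃ TabContainer             ┃      
                 ┠──────────────────────────┨      
                 ┃[server.py]│ access.log   ┃      
                 ┃──────────────────────────┃      
                 ┃                          ┃      
                 ┃data = config.validate()  ┃      
                 ┃# Initialize configuration┃      


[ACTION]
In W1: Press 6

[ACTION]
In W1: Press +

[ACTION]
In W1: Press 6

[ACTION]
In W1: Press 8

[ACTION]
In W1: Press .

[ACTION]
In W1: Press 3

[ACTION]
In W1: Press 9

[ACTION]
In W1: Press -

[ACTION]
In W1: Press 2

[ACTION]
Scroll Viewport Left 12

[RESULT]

          ┃│ 1 │ 2 │ 3 │ - │        ┃              
          ┃├───┼───┼───┼───┤        ┃              
          ┃│ 0 │ . │ = │ + │        ┃              
          ┃├───┼───┼───┼───┤        ┃              
          ┃│ C │ MC│ MR│ M+│        ┃              
          ┃└───┴───┴───┴───┘        ┃              
          ┃                         ┃              
          ┃                         ┃              
          ┃                         ┃              
          ┃                         ┃              
          ┗━━━━━━━━━━━━━━━━━━━━━━━━━┛              
                                                   
                                                   
                                                   
                                                   
                             ┏━━━━━━━━━━━━━━━━━━━━━
                             ┃ TabContainer        
                             ┠─────────────────────
                             ┃[server.py]│ access.l
                             ┃─────────────────────
                             ┃                     
                             ┃data = config.validat
                             ┃# Initialize configur


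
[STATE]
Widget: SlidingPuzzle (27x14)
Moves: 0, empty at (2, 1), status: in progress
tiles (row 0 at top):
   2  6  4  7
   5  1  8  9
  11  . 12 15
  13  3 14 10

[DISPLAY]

┌────┬────┬────┬────┐      
│  2 │  6 │  4 │  7 │      
├────┼────┼────┼────┤      
│  5 │  1 │  8 │  9 │      
├────┼────┼────┼────┤      
│ 11 │    │ 12 │ 15 │      
├────┼────┼────┼────┤      
│ 13 │  3 │ 14 │ 10 │      
└────┴────┴────┴────┘      
Moves: 0                   
                           
                           
                           
                           


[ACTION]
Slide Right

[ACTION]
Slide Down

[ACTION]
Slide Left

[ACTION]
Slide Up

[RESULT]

┌────┬────┬────┬────┐      
│  2 │  6 │  4 │  7 │      
├────┼────┼────┼────┤      
│  1 │ 11 │  8 │  9 │      
├────┼────┼────┼────┤      
│  5 │    │ 12 │ 15 │      
├────┼────┼────┼────┤      
│ 13 │  3 │ 14 │ 10 │      
└────┴────┴────┴────┘      
Moves: 4                   
                           
                           
                           
                           


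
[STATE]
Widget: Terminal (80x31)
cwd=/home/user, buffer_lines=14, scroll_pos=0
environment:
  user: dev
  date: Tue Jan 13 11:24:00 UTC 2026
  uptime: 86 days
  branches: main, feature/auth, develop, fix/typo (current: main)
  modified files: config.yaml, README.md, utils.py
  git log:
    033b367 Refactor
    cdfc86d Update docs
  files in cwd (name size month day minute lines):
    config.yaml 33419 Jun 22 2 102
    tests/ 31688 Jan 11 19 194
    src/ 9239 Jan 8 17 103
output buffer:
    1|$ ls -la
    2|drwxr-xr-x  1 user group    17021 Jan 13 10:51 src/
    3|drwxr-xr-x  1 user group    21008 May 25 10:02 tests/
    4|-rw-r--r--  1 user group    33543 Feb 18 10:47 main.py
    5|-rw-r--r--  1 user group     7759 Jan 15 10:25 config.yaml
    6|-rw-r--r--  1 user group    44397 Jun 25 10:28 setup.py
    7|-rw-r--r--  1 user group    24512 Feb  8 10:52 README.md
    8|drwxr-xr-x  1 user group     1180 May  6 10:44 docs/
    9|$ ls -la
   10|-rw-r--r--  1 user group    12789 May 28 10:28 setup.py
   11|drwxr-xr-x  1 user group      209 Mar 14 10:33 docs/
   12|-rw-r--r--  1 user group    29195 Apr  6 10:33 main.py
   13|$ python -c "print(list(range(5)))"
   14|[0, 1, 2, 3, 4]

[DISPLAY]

$ ls -la                                                                        
drwxr-xr-x  1 user group    17021 Jan 13 10:51 src/                             
drwxr-xr-x  1 user group    21008 May 25 10:02 tests/                           
-rw-r--r--  1 user group    33543 Feb 18 10:47 main.py                          
-rw-r--r--  1 user group     7759 Jan 15 10:25 config.yaml                      
-rw-r--r--  1 user group    44397 Jun 25 10:28 setup.py                         
-rw-r--r--  1 user group    24512 Feb  8 10:52 README.md                        
drwxr-xr-x  1 user group     1180 May  6 10:44 docs/                            
$ ls -la                                                                        
-rw-r--r--  1 user group    12789 May 28 10:28 setup.py                         
drwxr-xr-x  1 user group      209 Mar 14 10:33 docs/                            
-rw-r--r--  1 user group    29195 Apr  6 10:33 main.py                          
$ python -c "print(list(range(5)))"                                             
[0, 1, 2, 3, 4]                                                                 
$ █                                                                             
                                                                                
                                                                                
                                                                                
                                                                                
                                                                                
                                                                                
                                                                                
                                                                                
                                                                                
                                                                                
                                                                                
                                                                                
                                                                                
                                                                                
                                                                                
                                                                                


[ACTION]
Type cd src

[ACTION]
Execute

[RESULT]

$ ls -la                                                                        
drwxr-xr-x  1 user group    17021 Jan 13 10:51 src/                             
drwxr-xr-x  1 user group    21008 May 25 10:02 tests/                           
-rw-r--r--  1 user group    33543 Feb 18 10:47 main.py                          
-rw-r--r--  1 user group     7759 Jan 15 10:25 config.yaml                      
-rw-r--r--  1 user group    44397 Jun 25 10:28 setup.py                         
-rw-r--r--  1 user group    24512 Feb  8 10:52 README.md                        
drwxr-xr-x  1 user group     1180 May  6 10:44 docs/                            
$ ls -la                                                                        
-rw-r--r--  1 user group    12789 May 28 10:28 setup.py                         
drwxr-xr-x  1 user group      209 Mar 14 10:33 docs/                            
-rw-r--r--  1 user group    29195 Apr  6 10:33 main.py                          
$ python -c "print(list(range(5)))"                                             
[0, 1, 2, 3, 4]                                                                 
$ cd src                                                                        
                                                                                
$ █                                                                             
                                                                                
                                                                                
                                                                                
                                                                                
                                                                                
                                                                                
                                                                                
                                                                                
                                                                                
                                                                                
                                                                                
                                                                                
                                                                                
                                                                                


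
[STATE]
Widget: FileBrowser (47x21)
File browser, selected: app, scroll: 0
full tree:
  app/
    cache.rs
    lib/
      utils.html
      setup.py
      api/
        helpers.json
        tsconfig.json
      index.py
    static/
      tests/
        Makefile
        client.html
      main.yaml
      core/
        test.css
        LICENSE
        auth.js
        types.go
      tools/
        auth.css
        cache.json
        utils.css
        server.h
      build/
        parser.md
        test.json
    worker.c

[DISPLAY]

> [-] app/                                     
    cache.rs                                   
    [+] lib/                                   
    [+] static/                                
    worker.c                                   
                                               
                                               
                                               
                                               
                                               
                                               
                                               
                                               
                                               
                                               
                                               
                                               
                                               
                                               
                                               
                                               


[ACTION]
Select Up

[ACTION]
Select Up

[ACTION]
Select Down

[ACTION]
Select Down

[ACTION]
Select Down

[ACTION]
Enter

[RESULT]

  [-] app/                                     
    cache.rs                                   
    [+] lib/                                   
  > [-] static/                                
      [+] tests/                               
      main.yaml                                
      [+] core/                                
      [+] tools/                               
      [+] build/                               
    worker.c                                   
                                               
                                               
                                               
                                               
                                               
                                               
                                               
                                               
                                               
                                               
                                               


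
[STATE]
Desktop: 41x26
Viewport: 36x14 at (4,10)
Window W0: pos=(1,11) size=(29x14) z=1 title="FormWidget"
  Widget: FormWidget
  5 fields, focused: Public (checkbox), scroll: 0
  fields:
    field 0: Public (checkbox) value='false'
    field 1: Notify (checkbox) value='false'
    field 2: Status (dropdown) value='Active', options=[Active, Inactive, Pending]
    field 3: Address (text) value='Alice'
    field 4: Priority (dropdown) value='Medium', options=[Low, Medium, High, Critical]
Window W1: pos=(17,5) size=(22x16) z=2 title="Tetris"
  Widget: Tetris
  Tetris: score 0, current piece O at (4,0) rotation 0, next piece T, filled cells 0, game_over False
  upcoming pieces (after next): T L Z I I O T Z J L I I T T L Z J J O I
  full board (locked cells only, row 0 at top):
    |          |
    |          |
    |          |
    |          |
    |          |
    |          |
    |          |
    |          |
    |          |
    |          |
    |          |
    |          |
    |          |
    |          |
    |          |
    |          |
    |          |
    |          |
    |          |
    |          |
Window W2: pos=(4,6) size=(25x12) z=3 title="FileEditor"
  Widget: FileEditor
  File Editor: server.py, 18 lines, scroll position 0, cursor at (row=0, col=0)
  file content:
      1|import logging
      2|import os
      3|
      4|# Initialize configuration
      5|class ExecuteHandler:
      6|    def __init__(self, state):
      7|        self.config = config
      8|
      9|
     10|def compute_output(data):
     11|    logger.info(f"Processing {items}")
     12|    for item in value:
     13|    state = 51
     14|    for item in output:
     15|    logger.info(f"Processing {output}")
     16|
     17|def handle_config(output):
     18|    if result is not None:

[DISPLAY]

┃import os             █┃▒▒▒      ┃ 
┃                      ░┃         ┃ 
┃# Initialize configura░┃         ┃ 
┃class ExecuteHandler: ░┃         ┃ 
┃    def __init__(self,░┃Score:   ┃ 
┃        self.config = ░┃0        ┃ 
┃                      ▼┃         ┃ 
┗━━━━━━━━━━━━━━━━━━━━━━━┛         ┃ 
Priority:   [┃          │         ┃ 
             ┃          │         ┃ 
             ┗━━━━━━━━━━━━━━━━━━━━┛ 
                         ┃          
                         ┃          
                         ┃          


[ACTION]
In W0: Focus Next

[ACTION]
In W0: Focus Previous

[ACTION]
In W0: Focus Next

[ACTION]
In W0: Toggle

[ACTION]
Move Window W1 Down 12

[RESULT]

┃import os             █┃━━━━━━━━━┓ 
┃                      ░┃         ┃ 
┃# Initialize configura░┃─────────┨ 
┃class ExecuteHandler: ░┃Next:    ┃ 
┃    def __init__(self,░┃ ▒       ┃ 
┃        self.config = ░┃▒▒▒      ┃ 
┃                      ▼┃         ┃ 
┗━━━━━━━━━━━━━━━━━━━━━━━┛         ┃ 
Priority:   [┃          │         ┃ 
             ┃          │Score:   ┃ 
             ┃          │0        ┃ 
             ┃          │         ┃ 
             ┃          │         ┃ 
             ┃          │         ┃ 
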